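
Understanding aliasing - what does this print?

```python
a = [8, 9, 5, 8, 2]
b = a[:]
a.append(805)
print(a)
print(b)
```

Key concept: slice [:] creates copy.
Step by step:
`a = [8, 9, 5, 8, 2]` → a = [8, 9, 5, 8, 2]
`b = a[:]` → b = [8, 9, 5, 8, 2]
`a.append(805)` → a = [8, 9, 5, 8, 2, 805]
`print(a)` → prints [8, 9, 5, 8, 2, 805]
`print(b)` → prints [8, 9, 5, 8, 2]

Answer:
[8, 9, 5, 8, 2, 805]
[8, 9, 5, 8, 2]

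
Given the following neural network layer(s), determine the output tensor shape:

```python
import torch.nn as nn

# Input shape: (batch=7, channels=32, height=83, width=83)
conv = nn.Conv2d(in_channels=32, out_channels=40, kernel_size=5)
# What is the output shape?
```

Input: (7, 32, 83, 83) -> Output: (7, 40, 79, 79)

Answer: (7, 40, 79, 79)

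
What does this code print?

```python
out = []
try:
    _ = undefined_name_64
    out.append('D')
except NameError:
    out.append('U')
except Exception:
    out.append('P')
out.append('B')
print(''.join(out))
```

Execution trace: 'U' (except NameError) → 'B' (after the try/except). Output: UB

Answer: UB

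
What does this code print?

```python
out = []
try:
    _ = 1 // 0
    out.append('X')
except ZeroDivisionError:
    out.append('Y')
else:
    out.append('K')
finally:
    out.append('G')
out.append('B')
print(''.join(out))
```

Execution trace: 'Y' (except ZeroDivisionError) → 'G' (finally) → 'B' (after the try/except). Output: YGB

Answer: YGB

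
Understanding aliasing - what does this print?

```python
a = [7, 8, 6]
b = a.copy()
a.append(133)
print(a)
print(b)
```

Key concept: list.copy() creates independent copy.
Step by step:
`a = [7, 8, 6]` → a = [7, 8, 6]
`b = a.copy()` → b = [7, 8, 6]
`a.append(133)` → a = [7, 8, 6, 133]
`print(a)` → prints [7, 8, 6, 133]
`print(b)` → prints [7, 8, 6]

Answer:
[7, 8, 6, 133]
[7, 8, 6]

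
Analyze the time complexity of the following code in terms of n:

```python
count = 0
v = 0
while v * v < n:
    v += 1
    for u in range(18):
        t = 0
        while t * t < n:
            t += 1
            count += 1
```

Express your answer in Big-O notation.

Each loop level contributes: √n × 1 × √n. Multiplying the contributions gives O(n).

Answer: O(n)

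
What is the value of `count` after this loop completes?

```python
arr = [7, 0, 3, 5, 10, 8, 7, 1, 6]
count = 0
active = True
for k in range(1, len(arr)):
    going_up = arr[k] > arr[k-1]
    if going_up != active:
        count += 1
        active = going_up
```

Count direction changes in [7, 0, 3, 5, 10, 8, 7, 1, 6]
`count` takes the values: 0 → 1 → 2 → 3 → 4

Answer: 4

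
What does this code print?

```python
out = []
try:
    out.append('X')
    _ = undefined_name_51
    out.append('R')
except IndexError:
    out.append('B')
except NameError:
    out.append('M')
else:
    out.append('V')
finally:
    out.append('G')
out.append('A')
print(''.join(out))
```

Execution trace: 'X' (try body) → 'M' (except NameError) → 'G' (finally) → 'A' (after the try/except). Output: XMGA

Answer: XMGA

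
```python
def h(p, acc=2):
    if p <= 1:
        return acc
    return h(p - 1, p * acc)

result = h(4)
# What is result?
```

Accumulator trace (n, acc): (4, 2) -> (3, 8) -> (2, 24) -> (1, 48) -> return 48

Answer: 48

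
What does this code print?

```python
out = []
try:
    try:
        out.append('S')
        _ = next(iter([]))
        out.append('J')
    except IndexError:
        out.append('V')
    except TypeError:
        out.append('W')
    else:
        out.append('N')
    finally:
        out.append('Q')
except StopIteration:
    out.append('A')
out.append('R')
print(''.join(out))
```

Execution trace: 'S' (try body) → 'Q' (finally) → 'A' (outer except StopIteration) → 'R' (after the try/except). Output: SQAR

Answer: SQAR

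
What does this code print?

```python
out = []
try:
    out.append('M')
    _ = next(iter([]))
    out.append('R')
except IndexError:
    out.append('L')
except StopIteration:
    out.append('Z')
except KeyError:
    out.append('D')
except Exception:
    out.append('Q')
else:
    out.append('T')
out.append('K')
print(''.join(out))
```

Execution trace: 'M' (try body) → 'Z' (except StopIteration) → 'K' (after the try/except). Output: MZK

Answer: MZK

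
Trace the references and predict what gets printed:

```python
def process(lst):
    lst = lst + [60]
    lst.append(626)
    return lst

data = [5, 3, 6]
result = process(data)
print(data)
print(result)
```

Key concept: rebinding parameter vs mutation.
Step by step:
`data = [5, 3, 6]` → data = [5, 3, 6]
`result = process(data)` → result = [5, 3, 6, 60, 626]
`print(data)` → prints [5, 3, 6]
`print(result)` → prints [5, 3, 6, 60, 626]

Answer:
[5, 3, 6]
[5, 3, 6, 60, 626]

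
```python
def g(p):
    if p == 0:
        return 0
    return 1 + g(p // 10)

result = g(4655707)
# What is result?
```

Count of digits of 4655707: 7

Answer: 7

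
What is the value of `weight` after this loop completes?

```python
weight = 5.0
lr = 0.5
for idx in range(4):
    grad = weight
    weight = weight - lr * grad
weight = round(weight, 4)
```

Gradient descent: w = 5.0 * (1 - 0.5)^4
`weight` takes the values: 5.0 → 2.5 → 1.25 → 0.625 → 0.3125

Answer: 0.3125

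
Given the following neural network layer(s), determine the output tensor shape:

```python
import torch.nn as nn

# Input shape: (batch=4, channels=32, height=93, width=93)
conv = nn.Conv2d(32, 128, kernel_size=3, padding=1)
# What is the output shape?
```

Input: (4, 32, 93, 93) -> Output: (4, 128, 93, 93)

Answer: (4, 128, 93, 93)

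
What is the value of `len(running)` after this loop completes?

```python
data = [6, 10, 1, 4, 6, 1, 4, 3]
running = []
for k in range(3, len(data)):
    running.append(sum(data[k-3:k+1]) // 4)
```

Number of 4-element averages
`running` takes the values: [] → [5] → [5, 5] → [5, 5, 3] → [5, 5, 3, 3] → [5, 5, 3, 3, 3]
So `len(running)` = 5

Answer: 5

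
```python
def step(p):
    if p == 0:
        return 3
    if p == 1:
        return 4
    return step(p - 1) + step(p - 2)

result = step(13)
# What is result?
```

Build up from base cases: step(0)=3, step(1)=4, step(2)=7, step(3)=11, step(4)=18, step(5)=29, step(6)=47, ..., step(13)=1364

Answer: 1364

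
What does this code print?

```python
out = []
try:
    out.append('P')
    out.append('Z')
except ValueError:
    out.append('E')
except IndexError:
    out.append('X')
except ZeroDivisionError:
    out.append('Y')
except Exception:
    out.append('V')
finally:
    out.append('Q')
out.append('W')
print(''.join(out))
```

Execution trace: 'P' (try body) → 'Z' (try body, no exception) → 'Q' (finally) → 'W' (after the try/except). Output: PZQW

Answer: PZQW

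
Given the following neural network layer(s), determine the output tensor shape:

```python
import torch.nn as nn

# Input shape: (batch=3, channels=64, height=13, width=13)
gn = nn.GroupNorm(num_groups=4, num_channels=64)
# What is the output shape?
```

Input: (3, 64, 13, 13) -> Output: (3, 64, 13, 13)

Answer: (3, 64, 13, 13)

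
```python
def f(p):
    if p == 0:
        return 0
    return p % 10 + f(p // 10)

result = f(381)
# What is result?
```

Sum of digits of 381: 1 + 8 + 3 = 12

Answer: 12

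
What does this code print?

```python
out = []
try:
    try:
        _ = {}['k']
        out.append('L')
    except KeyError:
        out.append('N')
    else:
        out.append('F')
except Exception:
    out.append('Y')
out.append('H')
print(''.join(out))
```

Execution trace: 'N' (inner except KeyError) → 'H' (after the try/except). Output: NH

Answer: NH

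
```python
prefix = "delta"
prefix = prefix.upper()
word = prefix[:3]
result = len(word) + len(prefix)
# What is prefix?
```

Trace:
`prefix = "delta"` → prefix = 'delta'
`prefix = prefix.upper()` → prefix = 'DELTA'
`word = prefix[:3]` → word = 'DEL'
`result = len(word) + len(prefix)` → result = 8
So prefix = 'DELTA'

Answer: 'DELTA'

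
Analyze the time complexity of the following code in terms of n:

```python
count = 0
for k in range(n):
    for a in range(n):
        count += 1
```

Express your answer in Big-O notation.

Each loop level contributes: n × n. Multiplying the contributions gives O(n^2).

Answer: O(n^2)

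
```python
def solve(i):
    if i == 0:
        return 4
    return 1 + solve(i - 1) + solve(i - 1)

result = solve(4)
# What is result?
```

solve(i) = 1 + 2·solve(i-1), solve(0)=4. Closed form: (4+1)·2^4 - 1 = 79.

Answer: 79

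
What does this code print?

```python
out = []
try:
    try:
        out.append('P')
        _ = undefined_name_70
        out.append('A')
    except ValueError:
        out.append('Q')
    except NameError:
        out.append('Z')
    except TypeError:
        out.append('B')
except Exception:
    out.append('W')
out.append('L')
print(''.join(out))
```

Execution trace: 'P' (inner try body) → 'Z' (inner except NameError) → 'L' (after the try/except). Output: PZL

Answer: PZL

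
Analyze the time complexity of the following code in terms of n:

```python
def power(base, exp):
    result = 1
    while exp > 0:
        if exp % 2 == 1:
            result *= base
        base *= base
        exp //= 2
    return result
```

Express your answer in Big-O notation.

This is Exponentiation by squaring. Time complexity: O(log n).

Answer: O(log n)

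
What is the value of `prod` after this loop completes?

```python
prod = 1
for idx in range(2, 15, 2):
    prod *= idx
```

Product of even numbers 2 to 14
`prod` takes the values: 1 → 2 → 8 → 48 → 384 → 3840 → 46080 → 645120

Answer: 645120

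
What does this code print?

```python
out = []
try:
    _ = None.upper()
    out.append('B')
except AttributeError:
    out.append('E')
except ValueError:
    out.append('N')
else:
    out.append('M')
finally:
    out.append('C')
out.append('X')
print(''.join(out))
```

Execution trace: 'E' (except AttributeError) → 'C' (finally) → 'X' (after the try/except). Output: ECX

Answer: ECX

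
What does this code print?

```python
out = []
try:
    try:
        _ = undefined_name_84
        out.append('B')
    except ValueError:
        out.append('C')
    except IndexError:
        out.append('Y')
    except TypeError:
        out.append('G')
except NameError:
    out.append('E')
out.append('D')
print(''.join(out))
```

Execution trace: 'E' (outer except NameError) → 'D' (after the try/except). Output: ED

Answer: ED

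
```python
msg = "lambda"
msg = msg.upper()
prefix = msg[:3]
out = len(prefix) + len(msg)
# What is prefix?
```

Trace:
`msg = "lambda"` → msg = 'lambda'
`msg = msg.upper()` → msg = 'LAMBDA'
`prefix = msg[:3]` → prefix = 'LAM'
`out = len(prefix) + len(msg)` → out = 9
So prefix = 'LAM'

Answer: 'LAM'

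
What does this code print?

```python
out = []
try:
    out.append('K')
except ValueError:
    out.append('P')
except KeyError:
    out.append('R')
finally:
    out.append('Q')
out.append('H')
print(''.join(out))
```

Execution trace: 'K' (try body, no exception) → 'Q' (finally) → 'H' (after the try/except). Output: KQH

Answer: KQH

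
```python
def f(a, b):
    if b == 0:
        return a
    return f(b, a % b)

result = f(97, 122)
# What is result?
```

f(97, 122) -> f(122, 97) -> f(97, 25) -> f(25, 22) -> f(22, 3) -> f(3, 1) -> f(1, 0) -> 1

Answer: 1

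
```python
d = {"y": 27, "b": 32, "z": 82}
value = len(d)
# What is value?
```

Trace:
`d = {"y": 27, "b": 32, "z": 82}` → d = {'y': 27, 'b': 32, 'z': 82}
`value = len(d)` → value = 3
So value = 3

Answer: 3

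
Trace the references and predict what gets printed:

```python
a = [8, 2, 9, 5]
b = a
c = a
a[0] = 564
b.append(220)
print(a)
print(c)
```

Key concept: multiple aliases.
Step by step:
`a = [8, 2, 9, 5]` → a = [8, 2, 9, 5]
`b = a` → b = [8, 2, 9, 5] (same object as a)
`c = a` → c = [8, 2, 9, 5] (same object as a, b)
`a[0] = 564` → a = [564, 2, 9, 5] (same object as b, c); b = [564, 2, 9, 5] (same object as a, c); c = [564, 2, 9, 5] (same object as a, b)
`b.append(220)` → a = [564, 2, 9, 5, 220] (same object as b, c); b = [564, 2, 9, 5, 220] (same object as a, c); c = [564, 2, 9, 5, 220] (same object as a, b)
`print(a)` → prints [564, 2, 9, 5, 220]
`print(c)` → prints [564, 2, 9, 5, 220]

Answer:
[564, 2, 9, 5, 220]
[564, 2, 9, 5, 220]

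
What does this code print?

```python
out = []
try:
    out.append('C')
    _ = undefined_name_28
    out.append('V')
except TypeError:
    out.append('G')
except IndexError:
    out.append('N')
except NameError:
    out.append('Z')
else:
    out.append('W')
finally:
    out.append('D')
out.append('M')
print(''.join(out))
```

Execution trace: 'C' (try body) → 'Z' (except NameError) → 'D' (finally) → 'M' (after the try/except). Output: CZDM

Answer: CZDM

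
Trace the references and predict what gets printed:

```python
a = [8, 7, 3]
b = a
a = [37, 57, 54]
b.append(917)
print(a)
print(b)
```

Key concept: rebinding vs mutation: a is rebound to a new list, b still points at the original.
Step by step:
`a = [8, 7, 3]` → a = [8, 7, 3]
`b = a` → b = [8, 7, 3] (same object as a)
`a = [37, 57, 54]` → a = [37, 57, 54]
`b.append(917)` → b = [8, 7, 3, 917]
`print(a)` → prints [37, 57, 54]
`print(b)` → prints [8, 7, 3, 917]

Answer:
[37, 57, 54]
[8, 7, 3, 917]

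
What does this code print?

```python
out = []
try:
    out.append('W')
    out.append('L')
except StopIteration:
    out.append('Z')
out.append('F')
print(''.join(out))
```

Execution trace: 'W' (try body) → 'L' (try body, no exception) → 'F' (after the try/except). Output: WLF

Answer: WLF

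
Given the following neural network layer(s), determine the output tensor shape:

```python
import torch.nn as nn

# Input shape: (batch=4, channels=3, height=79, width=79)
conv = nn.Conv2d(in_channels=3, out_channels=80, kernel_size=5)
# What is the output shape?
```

Input: (4, 3, 79, 79) -> Output: (4, 80, 75, 75)

Answer: (4, 80, 75, 75)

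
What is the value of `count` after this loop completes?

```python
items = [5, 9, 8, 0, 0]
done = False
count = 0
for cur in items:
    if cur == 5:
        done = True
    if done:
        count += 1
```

Count elements after first 5 in [5, 9, 8, 0, 0]
`count` takes the values: 0 → 1 → 2 → 3 → 4 → 5

Answer: 5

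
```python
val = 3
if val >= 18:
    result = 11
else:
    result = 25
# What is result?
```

Trace:
`val = 3` → val = 3
`if val >= 18: ...` → val >= 18 is False, take else branch → result = 25
So result = 25

Answer: 25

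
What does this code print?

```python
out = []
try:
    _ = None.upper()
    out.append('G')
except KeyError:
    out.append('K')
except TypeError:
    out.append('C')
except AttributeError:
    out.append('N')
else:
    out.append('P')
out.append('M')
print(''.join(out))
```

Execution trace: 'N' (except AttributeError) → 'M' (after the try/except). Output: NM

Answer: NM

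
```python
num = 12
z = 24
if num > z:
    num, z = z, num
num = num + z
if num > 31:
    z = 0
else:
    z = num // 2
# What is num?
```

Trace:
`num = 12` → num = 12
`z = 24` → z = 24
`if num > z: ...` → num > z is False → no variable changes
`num = num + z` → num = 36
`if num > 31: ...` → num > 31 is True → z = 0
So num = 36

Answer: 36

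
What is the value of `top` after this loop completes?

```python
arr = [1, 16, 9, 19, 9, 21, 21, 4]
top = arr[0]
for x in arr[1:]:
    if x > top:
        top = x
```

Maximum of [1, 16, 9, 19, 9, 21, 21, 4]
`top` takes the values: 1 → 16 → 19 → 21

Answer: 21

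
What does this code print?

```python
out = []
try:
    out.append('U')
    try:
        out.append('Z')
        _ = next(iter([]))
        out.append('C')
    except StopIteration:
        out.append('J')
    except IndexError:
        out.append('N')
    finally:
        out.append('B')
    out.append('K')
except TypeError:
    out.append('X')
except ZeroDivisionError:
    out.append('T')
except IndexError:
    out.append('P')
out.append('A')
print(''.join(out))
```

Execution trace: 'U' (try body) → 'Z' (inner try body) → 'J' (inner except StopIteration) → 'B' (inner finally) → 'K' (try body, no exception) → 'A' (after the try/except). Output: UZJBKA

Answer: UZJBKA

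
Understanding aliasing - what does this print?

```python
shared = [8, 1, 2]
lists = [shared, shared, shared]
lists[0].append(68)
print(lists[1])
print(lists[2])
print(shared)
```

Key concept: list of same reference.
Step by step:
`shared = [8, 1, 2]` → shared = [8, 1, 2]
`lists = [shared, shared, shared]` → lists = [[8, 1, 2], [8, 1, 2], [8, 1, 2]]
`lists[0].append(68)` → shared = [8, 1, 2, 68]; lists = [[8, 1, 2, 68], [8, 1, 2, 68], [8, 1, 2, 68]]
`print(lists[1])` → prints [8, 1, 2, 68]
`print(lists[2])` → prints [8, 1, 2, 68]
`print(shared)` → prints [8, 1, 2, 68]

Answer:
[8, 1, 2, 68]
[8, 1, 2, 68]
[8, 1, 2, 68]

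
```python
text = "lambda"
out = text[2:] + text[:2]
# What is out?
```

Trace:
`text = "lambda"` → text = 'lambda'
`out = text[2:] + text[:2]` → out = 'mbdala'
So out = 'mbdala'

Answer: 'mbdala'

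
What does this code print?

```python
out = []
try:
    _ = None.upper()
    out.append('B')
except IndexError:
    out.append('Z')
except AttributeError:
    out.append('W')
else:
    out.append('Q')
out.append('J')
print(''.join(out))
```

Execution trace: 'W' (except AttributeError) → 'J' (after the try/except). Output: WJ

Answer: WJ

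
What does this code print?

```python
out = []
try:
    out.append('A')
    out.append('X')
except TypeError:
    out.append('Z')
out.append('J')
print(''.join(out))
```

Execution trace: 'A' (try body) → 'X' (try body, no exception) → 'J' (after the try/except). Output: AXJ

Answer: AXJ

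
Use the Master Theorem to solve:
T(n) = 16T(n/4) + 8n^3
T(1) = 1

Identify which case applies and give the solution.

a=16, b=4, f(n)=8n^3. log_4(16) = 2. Since c=3 > 2 and the regularity condition holds (16(n/4)^3 = (16/4^3)n^3 with 16/4^3 < 1), Case 3 applies: T(n) = Θ(f(n)) = O(n^3).

Answer: O(n^3) - Case 3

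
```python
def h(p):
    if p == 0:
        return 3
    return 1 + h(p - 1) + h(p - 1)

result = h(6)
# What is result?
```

h(p) = 1 + 2·h(p-1), h(0)=3. Closed form: (3+1)·2^6 - 1 = 255.

Answer: 255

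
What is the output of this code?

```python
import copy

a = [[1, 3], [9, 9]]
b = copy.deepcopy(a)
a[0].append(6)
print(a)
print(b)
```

Key concept: deep copy is fully independent.
Step by step:
`a = [[1, 3], [9, 9]]` → a = [[1, 3], [9, 9]]
`b = copy.deepcopy(a)` → b = [[1, 3], [9, 9]]
`a[0].append(6)` → a = [[1, 3, 6], [9, 9]]
`print(a)` → prints [[1, 3, 6], [9, 9]]
`print(b)` → prints [[1, 3], [9, 9]]

Answer:
[[1, 3, 6], [9, 9]]
[[1, 3], [9, 9]]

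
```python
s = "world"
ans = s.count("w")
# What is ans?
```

Trace:
`s = "world"` → s = 'world'
`ans = s.count("w")` → ans = 1
So ans = 1

Answer: 1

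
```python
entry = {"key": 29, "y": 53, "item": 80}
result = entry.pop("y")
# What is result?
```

Trace:
`entry = {"key": 29, "y": 53, "item": 80}` → entry = {'key': 29, 'y': 53, 'item': 80}
`result = entry.pop("y")` → entry = {'key': 29, 'item': 80}; result = 53
So result = 53

Answer: 53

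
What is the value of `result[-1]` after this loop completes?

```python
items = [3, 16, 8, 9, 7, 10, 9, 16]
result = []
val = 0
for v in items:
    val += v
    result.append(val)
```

Cumulative sum ends at 78
`result` takes the values: [] → [3] → [3, 19] → [3, 19, 27] → [3, 19, 27, 36] → [3, 19, 27, 36, 43] → [3, 19, 27, 36, 43, 53] → [3, 19, 27, 36, 43, 53, 62] → [3, 19, 27, 36, 43, 53, 62, 78]
So `result[-1]` = 78

Answer: 78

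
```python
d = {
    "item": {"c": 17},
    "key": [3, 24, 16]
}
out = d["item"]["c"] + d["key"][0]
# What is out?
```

Trace:
`d = { ...` → d = {'item': {'c': 17}, 'key': [3, 24, 16]}
`out = d["item"]["c"] + d["key"][0]` → out = 20
So out = 20

Answer: 20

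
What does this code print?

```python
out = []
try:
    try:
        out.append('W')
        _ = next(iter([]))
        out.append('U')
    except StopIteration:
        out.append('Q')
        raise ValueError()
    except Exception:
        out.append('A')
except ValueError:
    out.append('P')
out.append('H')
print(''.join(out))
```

Execution trace: 'W' (inner try body) → 'Q' (inner except StopIteration) → 'P' (outer except ValueError) → 'H' (after the try/except). Output: WQPH

Answer: WQPH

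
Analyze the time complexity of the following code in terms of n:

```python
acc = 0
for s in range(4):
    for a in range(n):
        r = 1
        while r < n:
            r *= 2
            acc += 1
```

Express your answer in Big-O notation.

Each loop level contributes: 1 × n × log n. Multiplying the contributions gives O(n log n).

Answer: O(n log n)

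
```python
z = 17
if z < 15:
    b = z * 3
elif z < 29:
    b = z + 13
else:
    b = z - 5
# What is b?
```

Trace:
`z = 17` → z = 17
`if z < 15: ...` → z < 15 is False, z < 29 is True → b = 30
So b = 30

Answer: 30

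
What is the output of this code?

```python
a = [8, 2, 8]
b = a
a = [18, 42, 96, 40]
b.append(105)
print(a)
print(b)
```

Key concept: rebinding vs mutation: a is rebound to a new list, b still points at the original.
Step by step:
`a = [8, 2, 8]` → a = [8, 2, 8]
`b = a` → b = [8, 2, 8] (same object as a)
`a = [18, 42, 96, 40]` → a = [18, 42, 96, 40]
`b.append(105)` → b = [8, 2, 8, 105]
`print(a)` → prints [18, 42, 96, 40]
`print(b)` → prints [8, 2, 8, 105]

Answer:
[18, 42, 96, 40]
[8, 2, 8, 105]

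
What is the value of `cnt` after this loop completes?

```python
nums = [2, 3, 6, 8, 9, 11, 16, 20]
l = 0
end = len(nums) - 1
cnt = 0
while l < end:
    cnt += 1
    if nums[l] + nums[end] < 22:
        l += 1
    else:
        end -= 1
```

Steps to find pair summing to 22
`cnt` takes the values: 0 → 1 → 2 → 3 → 4 → 5 → 6 → 7

Answer: 7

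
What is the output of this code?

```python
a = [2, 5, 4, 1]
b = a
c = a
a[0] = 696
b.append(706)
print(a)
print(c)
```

Key concept: multiple aliases.
Step by step:
`a = [2, 5, 4, 1]` → a = [2, 5, 4, 1]
`b = a` → b = [2, 5, 4, 1] (same object as a)
`c = a` → c = [2, 5, 4, 1] (same object as a, b)
`a[0] = 696` → a = [696, 5, 4, 1] (same object as b, c); b = [696, 5, 4, 1] (same object as a, c); c = [696, 5, 4, 1] (same object as a, b)
`b.append(706)` → a = [696, 5, 4, 1, 706] (same object as b, c); b = [696, 5, 4, 1, 706] (same object as a, c); c = [696, 5, 4, 1, 706] (same object as a, b)
`print(a)` → prints [696, 5, 4, 1, 706]
`print(c)` → prints [696, 5, 4, 1, 706]

Answer:
[696, 5, 4, 1, 706]
[696, 5, 4, 1, 706]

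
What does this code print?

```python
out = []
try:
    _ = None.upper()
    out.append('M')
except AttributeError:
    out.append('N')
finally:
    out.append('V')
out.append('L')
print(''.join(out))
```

Execution trace: 'N' (except AttributeError) → 'V' (finally) → 'L' (after the try/except). Output: NVL

Answer: NVL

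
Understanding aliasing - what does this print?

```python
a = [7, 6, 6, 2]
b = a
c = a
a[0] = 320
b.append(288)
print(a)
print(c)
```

Key concept: multiple aliases.
Step by step:
`a = [7, 6, 6, 2]` → a = [7, 6, 6, 2]
`b = a` → b = [7, 6, 6, 2] (same object as a)
`c = a` → c = [7, 6, 6, 2] (same object as a, b)
`a[0] = 320` → a = [320, 6, 6, 2] (same object as b, c); b = [320, 6, 6, 2] (same object as a, c); c = [320, 6, 6, 2] (same object as a, b)
`b.append(288)` → a = [320, 6, 6, 2, 288] (same object as b, c); b = [320, 6, 6, 2, 288] (same object as a, c); c = [320, 6, 6, 2, 288] (same object as a, b)
`print(a)` → prints [320, 6, 6, 2, 288]
`print(c)` → prints [320, 6, 6, 2, 288]

Answer:
[320, 6, 6, 2, 288]
[320, 6, 6, 2, 288]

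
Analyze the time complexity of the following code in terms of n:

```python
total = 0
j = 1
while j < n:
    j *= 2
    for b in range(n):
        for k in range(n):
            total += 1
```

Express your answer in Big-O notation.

Each loop level contributes: log n × n × n. Multiplying the contributions gives O(n^2 log n).

Answer: O(n^2 log n)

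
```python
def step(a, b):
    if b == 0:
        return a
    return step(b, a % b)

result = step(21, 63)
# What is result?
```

step(21, 63) -> step(63, 21) -> step(21, 0) -> 21

Answer: 21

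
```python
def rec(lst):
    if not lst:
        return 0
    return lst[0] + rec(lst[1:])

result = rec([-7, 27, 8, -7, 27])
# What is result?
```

(-7) + 27 + 8 + (-7) + 27 + 0 = 48

Answer: 48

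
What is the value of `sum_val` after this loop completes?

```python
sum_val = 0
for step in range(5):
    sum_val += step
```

Sum of 0 to 4 = 10
`sum_val` takes the values: 0 → 1 → 3 → 6 → 10

Answer: 10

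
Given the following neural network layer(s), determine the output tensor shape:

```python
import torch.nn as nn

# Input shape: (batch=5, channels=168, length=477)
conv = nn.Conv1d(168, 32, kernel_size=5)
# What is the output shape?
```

Input: (5, 168, 477) -> Output: (5, 32, 473)

Answer: (5, 32, 473)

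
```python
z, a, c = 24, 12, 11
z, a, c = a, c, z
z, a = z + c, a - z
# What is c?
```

Trace:
`z, a, c = 24, 12, 11` → z = 24; a = 12; c = 11
`z, a, c = a, c, z` → z = 12; a = 11; c = 24
`z, a = z + c, a - z` → z = 36; a = -1
So c = 24

Answer: 24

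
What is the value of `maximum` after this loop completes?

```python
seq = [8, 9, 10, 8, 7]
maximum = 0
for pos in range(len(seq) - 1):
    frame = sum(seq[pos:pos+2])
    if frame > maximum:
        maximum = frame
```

Max sum of 2-element window in [8, 9, 10, 8, 7]
`maximum` takes the values: 0 → 17 → 19

Answer: 19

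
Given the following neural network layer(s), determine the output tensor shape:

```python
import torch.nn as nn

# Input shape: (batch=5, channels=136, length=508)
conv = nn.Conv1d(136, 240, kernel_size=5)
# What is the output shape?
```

Input: (5, 136, 508) -> Output: (5, 240, 504)

Answer: (5, 240, 504)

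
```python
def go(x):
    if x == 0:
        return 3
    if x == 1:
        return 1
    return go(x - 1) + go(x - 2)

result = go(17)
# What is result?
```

Build up from base cases: go(0)=3, go(1)=1, go(2)=4, go(3)=5, go(4)=9, go(5)=14, go(6)=23, ..., go(17)=4558

Answer: 4558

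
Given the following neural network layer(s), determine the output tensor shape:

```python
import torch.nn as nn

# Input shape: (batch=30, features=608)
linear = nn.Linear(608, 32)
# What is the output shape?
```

Input: (30, 608) -> Output: (30, 32)

Answer: (30, 32)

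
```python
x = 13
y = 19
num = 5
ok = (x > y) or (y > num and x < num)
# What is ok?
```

Trace:
`x = 13` → x = 13
`y = 19` → y = 19
`num = 5` → num = 5
`ok = (x > y) or (y > num and x < num)` → ok = False
So ok = False

Answer: False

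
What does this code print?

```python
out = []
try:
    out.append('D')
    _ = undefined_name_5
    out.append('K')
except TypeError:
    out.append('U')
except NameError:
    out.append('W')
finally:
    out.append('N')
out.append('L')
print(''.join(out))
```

Execution trace: 'D' (try body) → 'W' (except NameError) → 'N' (finally) → 'L' (after the try/except). Output: DWNL

Answer: DWNL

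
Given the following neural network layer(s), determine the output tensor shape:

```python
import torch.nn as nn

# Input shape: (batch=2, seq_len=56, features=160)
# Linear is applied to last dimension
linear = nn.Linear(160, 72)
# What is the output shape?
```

Input: (2, 56, 160) -> Output: (2, 56, 72)

Answer: (2, 56, 72)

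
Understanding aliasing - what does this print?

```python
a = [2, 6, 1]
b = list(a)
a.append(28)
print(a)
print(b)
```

Key concept: list() constructor creates copy.
Step by step:
`a = [2, 6, 1]` → a = [2, 6, 1]
`b = list(a)` → b = [2, 6, 1]
`a.append(28)` → a = [2, 6, 1, 28]
`print(a)` → prints [2, 6, 1, 28]
`print(b)` → prints [2, 6, 1]

Answer:
[2, 6, 1, 28]
[2, 6, 1]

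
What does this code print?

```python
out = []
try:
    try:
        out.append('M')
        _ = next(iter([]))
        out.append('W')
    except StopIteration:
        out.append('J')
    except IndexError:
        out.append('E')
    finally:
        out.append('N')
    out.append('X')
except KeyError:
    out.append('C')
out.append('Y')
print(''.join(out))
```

Execution trace: 'M' (inner try body) → 'J' (inner except StopIteration) → 'N' (inner finally) → 'X' (try body, no exception) → 'Y' (after the try/except). Output: MJNXY

Answer: MJNXY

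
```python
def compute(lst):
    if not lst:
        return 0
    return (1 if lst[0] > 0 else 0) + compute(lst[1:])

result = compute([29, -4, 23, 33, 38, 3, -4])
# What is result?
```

Count of positive elements in [29, -4, 23, 33, 38, 3, -4] = 5

Answer: 5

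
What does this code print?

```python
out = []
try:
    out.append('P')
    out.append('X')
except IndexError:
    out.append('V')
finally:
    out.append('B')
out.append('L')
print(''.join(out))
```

Execution trace: 'P' (try body) → 'X' (try body, no exception) → 'B' (finally) → 'L' (after the try/except). Output: PXBL

Answer: PXBL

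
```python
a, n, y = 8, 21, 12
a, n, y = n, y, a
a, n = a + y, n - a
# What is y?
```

Trace:
`a, n, y = 8, 21, 12` → a = 8; n = 21; y = 12
`a, n, y = n, y, a` → a = 21; n = 12; y = 8
`a, n = a + y, n - a` → a = 29; n = -9
So y = 8

Answer: 8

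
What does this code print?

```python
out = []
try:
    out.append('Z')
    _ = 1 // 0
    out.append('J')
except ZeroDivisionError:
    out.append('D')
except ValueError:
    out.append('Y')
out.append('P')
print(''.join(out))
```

Execution trace: 'Z' (try body) → 'D' (except ZeroDivisionError) → 'P' (after the try/except). Output: ZDP

Answer: ZDP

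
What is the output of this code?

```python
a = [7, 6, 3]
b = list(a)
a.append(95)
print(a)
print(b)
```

Key concept: list() constructor creates copy.
Step by step:
`a = [7, 6, 3]` → a = [7, 6, 3]
`b = list(a)` → b = [7, 6, 3]
`a.append(95)` → a = [7, 6, 3, 95]
`print(a)` → prints [7, 6, 3, 95]
`print(b)` → prints [7, 6, 3]

Answer:
[7, 6, 3, 95]
[7, 6, 3]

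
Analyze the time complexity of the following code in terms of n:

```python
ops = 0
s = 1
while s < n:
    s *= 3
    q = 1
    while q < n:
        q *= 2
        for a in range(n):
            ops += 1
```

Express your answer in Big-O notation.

Each loop level contributes: log n × log n × n. Multiplying the contributions gives O(n log² n).

Answer: O(n log² n)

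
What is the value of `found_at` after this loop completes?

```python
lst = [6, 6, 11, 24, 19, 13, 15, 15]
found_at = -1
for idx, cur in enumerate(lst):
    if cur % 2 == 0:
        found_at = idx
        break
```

First even number index in [6, 6, 11, 24, 19, 13, 15, 15]
`found_at` takes the values: -1 → 0

Answer: 0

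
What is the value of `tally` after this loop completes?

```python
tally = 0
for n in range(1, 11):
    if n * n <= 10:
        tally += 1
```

Count numbers where n² ≤ 10
`tally` takes the values: 0 → 1 → 2 → 3

Answer: 3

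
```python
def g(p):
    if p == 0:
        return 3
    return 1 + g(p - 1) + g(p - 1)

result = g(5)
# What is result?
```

g(p) = 1 + 2·g(p-1), g(0)=3. Closed form: (3+1)·2^5 - 1 = 127.

Answer: 127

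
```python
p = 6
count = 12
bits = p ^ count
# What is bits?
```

Trace:
`p = 6` → p = 6
`count = 12` → count = 12
`bits = p ^ count` → bits = 10
So bits = 10

Answer: 10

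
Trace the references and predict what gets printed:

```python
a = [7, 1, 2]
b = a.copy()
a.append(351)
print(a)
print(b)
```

Key concept: list.copy() creates independent copy.
Step by step:
`a = [7, 1, 2]` → a = [7, 1, 2]
`b = a.copy()` → b = [7, 1, 2]
`a.append(351)` → a = [7, 1, 2, 351]
`print(a)` → prints [7, 1, 2, 351]
`print(b)` → prints [7, 1, 2]

Answer:
[7, 1, 2, 351]
[7, 1, 2]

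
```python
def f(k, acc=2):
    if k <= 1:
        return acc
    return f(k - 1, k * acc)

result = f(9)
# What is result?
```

Accumulator trace (n, acc): (9, 2) -> (8, 18) -> (7, 144) -> (6, 1008) -> (5, 6048) -> (4, 30240) -> (3, 120960) -> (2, 362880) -> (1, 725760) -> return 725760

Answer: 725760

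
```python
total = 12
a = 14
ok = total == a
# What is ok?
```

Trace:
`total = 12` → total = 12
`a = 14` → a = 14
`ok = total == a` → ok = False
So ok = False

Answer: False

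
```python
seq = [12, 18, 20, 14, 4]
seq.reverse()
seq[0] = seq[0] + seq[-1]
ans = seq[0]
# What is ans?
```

Trace:
`seq = [12, 18, 20, 14, 4]` → seq = [12, 18, 20, 14, 4]
`seq.reverse()` → seq = [4, 14, 20, 18, 12]
`seq[0] = seq[0] + seq[-1]` → seq = [16, 14, 20, 18, 12]
`ans = seq[0]` → ans = 16
So ans = 16

Answer: 16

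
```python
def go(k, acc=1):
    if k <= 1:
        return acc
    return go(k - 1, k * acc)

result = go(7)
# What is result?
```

Accumulator trace (n, acc): (7, 1) -> (6, 7) -> (5, 42) -> (4, 210) -> (3, 840) -> (2, 2520) -> (1, 5040) -> return 5040

Answer: 5040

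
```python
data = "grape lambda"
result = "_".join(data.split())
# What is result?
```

Trace:
`data = "grape lambda"` → data = 'grape lambda'
`result = "_".join(data.split())` → result = 'grape_lambda'
So result = 'grape_lambda'

Answer: 'grape_lambda'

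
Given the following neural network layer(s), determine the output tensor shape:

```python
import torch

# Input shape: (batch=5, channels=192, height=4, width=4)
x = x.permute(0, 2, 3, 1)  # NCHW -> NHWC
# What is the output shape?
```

Input: (5, 192, 4, 4) -> Output: (5, 4, 4, 192)

Answer: (5, 4, 4, 192)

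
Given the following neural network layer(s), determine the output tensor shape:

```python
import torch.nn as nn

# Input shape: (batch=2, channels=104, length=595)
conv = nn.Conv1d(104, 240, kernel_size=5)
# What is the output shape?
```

Input: (2, 104, 595) -> Output: (2, 240, 591)

Answer: (2, 240, 591)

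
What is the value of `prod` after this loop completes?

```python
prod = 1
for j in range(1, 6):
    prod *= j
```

5! = 120
`prod` takes the values: 1 → 2 → 6 → 24 → 120

Answer: 120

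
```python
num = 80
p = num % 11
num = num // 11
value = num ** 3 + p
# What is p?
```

Trace:
`num = 80` → num = 80
`p = num % 11` → p = 3
`num = num // 11` → num = 7
`value = num ** 3 + p` → value = 346
So p = 3

Answer: 3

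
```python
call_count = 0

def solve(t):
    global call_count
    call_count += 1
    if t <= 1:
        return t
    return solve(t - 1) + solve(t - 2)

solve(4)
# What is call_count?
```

Calls(t) = 1 + Calls(t-1) + Calls(t-2); Calls(0)=Calls(1)=1. For t=4 this gives 9.

Answer: 9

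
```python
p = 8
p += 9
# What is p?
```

Trace:
`p = 8` → p = 8
`p += 9` → p = 17
So p = 17

Answer: 17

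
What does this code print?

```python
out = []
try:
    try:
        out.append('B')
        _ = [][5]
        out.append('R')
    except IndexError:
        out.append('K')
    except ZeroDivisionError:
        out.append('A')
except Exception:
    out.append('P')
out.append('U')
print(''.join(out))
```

Execution trace: 'B' (inner try body) → 'K' (inner except IndexError) → 'U' (after the try/except). Output: BKU

Answer: BKU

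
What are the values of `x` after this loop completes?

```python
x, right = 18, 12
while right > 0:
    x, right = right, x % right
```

GCD of 18 and 12
`x` takes the values: 18 → 12 → 6

Answer: 6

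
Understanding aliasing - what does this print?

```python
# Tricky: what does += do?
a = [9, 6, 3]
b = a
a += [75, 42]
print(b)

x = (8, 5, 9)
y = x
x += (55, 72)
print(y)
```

Key concept: += behavior differs for mutable vs immutable.
Step by step:
`a = [9, 6, 3]` → a = [9, 6, 3]
`b = a` → b = [9, 6, 3] (same object as a)
`a += [75, 42]` → a = [9, 6, 3, 75, 42] (same object as b); b = [9, 6, 3, 75, 42] (same object as a)
`print(b)` → prints [9, 6, 3, 75, 42]
`x = (8, 5, 9)` → x = (8, 5, 9)
`y = x` → y = (8, 5, 9)
`x += (55, 72)` → x = (8, 5, 9, 55, 72)
`print(y)` → prints (8, 5, 9)

Answer:
[9, 6, 3, 75, 42]
(8, 5, 9)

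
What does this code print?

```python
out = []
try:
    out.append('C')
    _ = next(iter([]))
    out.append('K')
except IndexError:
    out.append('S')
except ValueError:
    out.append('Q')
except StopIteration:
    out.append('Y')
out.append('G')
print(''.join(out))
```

Execution trace: 'C' (try body) → 'Y' (except StopIteration) → 'G' (after the try/except). Output: CYG

Answer: CYG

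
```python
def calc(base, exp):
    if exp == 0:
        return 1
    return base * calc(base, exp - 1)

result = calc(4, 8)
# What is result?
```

calc(4, 8) = 4 * 4 * 4 * 4 * 4 * 4 * 4 * 4 = 65536

Answer: 65536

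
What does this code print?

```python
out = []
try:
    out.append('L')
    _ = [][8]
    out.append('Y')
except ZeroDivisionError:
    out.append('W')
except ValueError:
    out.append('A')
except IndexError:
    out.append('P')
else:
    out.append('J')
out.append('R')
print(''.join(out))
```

Execution trace: 'L' (try body) → 'P' (except IndexError) → 'R' (after the try/except). Output: LPR

Answer: LPR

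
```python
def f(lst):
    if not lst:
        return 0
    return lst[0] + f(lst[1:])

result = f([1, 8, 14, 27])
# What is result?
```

1 + 8 + 14 + 27 + 0 = 50

Answer: 50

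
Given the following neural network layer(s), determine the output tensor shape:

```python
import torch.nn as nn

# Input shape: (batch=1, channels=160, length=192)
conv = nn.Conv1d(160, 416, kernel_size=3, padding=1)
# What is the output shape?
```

Input: (1, 160, 192) -> Output: (1, 416, 192)

Answer: (1, 416, 192)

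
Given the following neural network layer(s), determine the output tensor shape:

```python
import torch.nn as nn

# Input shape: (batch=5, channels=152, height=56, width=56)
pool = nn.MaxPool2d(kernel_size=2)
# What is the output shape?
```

Input: (5, 152, 56, 56) -> Output: (5, 152, 28, 28)

Answer: (5, 152, 28, 28)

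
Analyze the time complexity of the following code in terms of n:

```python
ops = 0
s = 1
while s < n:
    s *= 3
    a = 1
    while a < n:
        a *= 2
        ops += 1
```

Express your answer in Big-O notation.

Each loop level contributes: log n × log n. Multiplying the contributions gives O(log² n).

Answer: O(log² n)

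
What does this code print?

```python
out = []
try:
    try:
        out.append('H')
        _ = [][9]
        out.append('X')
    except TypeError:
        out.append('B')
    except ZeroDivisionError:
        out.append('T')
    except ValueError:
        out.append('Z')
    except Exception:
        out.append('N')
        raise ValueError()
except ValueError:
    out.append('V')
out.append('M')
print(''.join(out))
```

Execution trace: 'H' (inner try body) → 'N' (inner except Exception) → 'V' (outer except ValueError) → 'M' (after the try/except). Output: HNVM

Answer: HNVM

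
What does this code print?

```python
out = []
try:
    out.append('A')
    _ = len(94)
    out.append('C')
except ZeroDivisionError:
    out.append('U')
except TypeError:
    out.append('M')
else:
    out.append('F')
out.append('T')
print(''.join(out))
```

Execution trace: 'A' (try body) → 'M' (except TypeError) → 'T' (after the try/except). Output: AMT

Answer: AMT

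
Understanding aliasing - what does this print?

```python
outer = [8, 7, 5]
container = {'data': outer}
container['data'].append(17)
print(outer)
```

Key concept: dict holds reference to list.
Step by step:
`outer = [8, 7, 5]` → outer = [8, 7, 5]
`container = {'data': outer}` → container = {'data': [8, 7, 5]}
`container['data'].append(17)` → outer = [8, 7, 5, 17]; container = {'data': [8, 7, 5, 17]}
`print(outer)` → prints [8, 7, 5, 17]

Answer: [8, 7, 5, 17]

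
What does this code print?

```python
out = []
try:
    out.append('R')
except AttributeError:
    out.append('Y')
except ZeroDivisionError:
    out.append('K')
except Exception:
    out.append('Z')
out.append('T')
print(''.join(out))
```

Execution trace: 'R' (try body, no exception) → 'T' (after the try/except). Output: RT

Answer: RT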